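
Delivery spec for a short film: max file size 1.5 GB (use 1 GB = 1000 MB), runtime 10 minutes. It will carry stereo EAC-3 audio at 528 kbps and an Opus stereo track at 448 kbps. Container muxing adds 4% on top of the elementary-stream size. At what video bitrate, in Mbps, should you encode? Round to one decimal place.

Budget: 1.5 GB = 12000.0 Mb.
Stream payload after overhead: 12000.0 / 1.04 = 11538.5 Mb.
10 min = 600 s
Total bitrate budget: 11538.5 Mb / 600 s = 19.231 Mbps.
Audio total: 528 + 448 = 976 kbps = 0.976 Mbps.
Video: 19.231 − 0.976 = 18.255 Mbps.

18.3 Mbps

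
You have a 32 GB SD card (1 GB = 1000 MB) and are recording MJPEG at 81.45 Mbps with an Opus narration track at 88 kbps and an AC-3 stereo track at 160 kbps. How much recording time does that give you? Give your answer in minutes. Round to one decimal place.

Audio total: 88 + 160 = 248 kbps = 0.248 Mbps.
Total bitrate: 81.45 + 0.248 = 81.698 Mbps.
Capacity: 32 GB = 256,000 Mb.
Recording time: 256,000 / 81.698 = 3,133 s ≈ 52.2 minutes.

52.2 minutes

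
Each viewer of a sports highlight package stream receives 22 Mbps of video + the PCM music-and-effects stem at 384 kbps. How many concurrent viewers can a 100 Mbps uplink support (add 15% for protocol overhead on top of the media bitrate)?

Audio: 384 kbps = 0.384 Mbps.
Per-viewer media rate: 22.384 Mbps.
On the wire with 15% overhead: 25.742 Mbps.
100 Mbps = 100.0 Mbps; 100.0 / 25.742 = 3.88 → 3 viewers.

3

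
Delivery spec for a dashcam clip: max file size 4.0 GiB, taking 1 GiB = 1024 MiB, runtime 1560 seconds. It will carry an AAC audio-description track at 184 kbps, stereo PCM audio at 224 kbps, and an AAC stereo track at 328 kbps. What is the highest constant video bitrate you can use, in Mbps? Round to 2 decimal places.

21.29 Mbps

Budget: 4.0 GiB = 34359.7 Mb.
Total bitrate budget: 34359.7 Mb / 1560 s = 22.025 Mbps.
Audio total: 184 + 224 + 328 = 736 kbps = 0.736 Mbps.
Video: 22.025 − 0.736 = 21.289 Mbps.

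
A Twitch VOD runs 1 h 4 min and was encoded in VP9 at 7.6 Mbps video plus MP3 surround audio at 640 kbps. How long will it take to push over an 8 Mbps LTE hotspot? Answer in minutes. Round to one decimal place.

1 h 4 min = 64 min = 3840 s
Audio: 640 kbps = 0.640 Mbps.
Total bitrate: 8.240 Mbps.
File: 8.240 Mbps × 3840 s = 31641.6 Mb.
At 8 Mbps: 31641.6 / 8 = 3955.2 s ≈ 65.9 minutes.

65.9 minutes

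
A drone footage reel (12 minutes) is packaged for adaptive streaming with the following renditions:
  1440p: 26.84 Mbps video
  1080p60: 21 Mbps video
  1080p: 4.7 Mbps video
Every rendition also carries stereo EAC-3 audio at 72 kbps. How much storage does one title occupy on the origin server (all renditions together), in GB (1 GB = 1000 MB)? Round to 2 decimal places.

4.75 GB

12 min = 720 s
Audio: 72 kbps = 0.072 Mbps.
Sum of rendition bitrates: (26.84+0.072) + (21+0.072) + (4.7+0.072) = 52.756 Mbps.
× 720 s = 37,984 Mb = 4,748 MB = 4.748 GB.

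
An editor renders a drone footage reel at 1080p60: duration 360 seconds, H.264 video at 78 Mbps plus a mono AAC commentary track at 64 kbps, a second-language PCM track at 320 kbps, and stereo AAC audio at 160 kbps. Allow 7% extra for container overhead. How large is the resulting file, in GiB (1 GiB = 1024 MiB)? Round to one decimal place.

Audio total: 64 + 320 + 160 = 544 kbps = 0.544 Mbps.
Total bitrate: 78 + 0.544 = 78.544 Mbps.
Stream data: 78.544 Mbps × 360 s = 28275.8 Mb.
With 7% container overhead: ×1.07.
30,255 Mb = 3,781,893,600 bytes ÷ 1,073,741,824 = 3.522 GiB.

3.5 GiB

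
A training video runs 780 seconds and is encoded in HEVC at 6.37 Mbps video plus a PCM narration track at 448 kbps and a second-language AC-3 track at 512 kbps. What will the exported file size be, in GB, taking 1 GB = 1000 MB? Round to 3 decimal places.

0.715 GB

Audio total: 448 + 512 = 960 kbps = 0.960 Mbps.
Total bitrate: 6.37 + 0.960 = 7.330 Mbps.
Stream data: 7.330 Mbps × 780 s = 5717.4 Mb.
5,717 Mb ÷ 8 = 714.7 MB → 0.7147 GB.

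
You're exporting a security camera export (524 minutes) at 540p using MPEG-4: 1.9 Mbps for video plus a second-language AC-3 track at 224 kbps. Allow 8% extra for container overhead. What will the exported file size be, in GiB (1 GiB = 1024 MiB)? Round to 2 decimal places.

8.40 GiB

524 min = 31440 s
Audio: 224 kbps = 0.224 Mbps.
Total bitrate: 1.9 + 0.224 = 2.124 Mbps.
Stream data: 2.124 Mbps × 31440 s = 66778.6 Mb.
With 8% container overhead: ×1.08.
72,121 Mb = 9,015,105,600 bytes ÷ 1,073,741,824 = 8.396 GiB.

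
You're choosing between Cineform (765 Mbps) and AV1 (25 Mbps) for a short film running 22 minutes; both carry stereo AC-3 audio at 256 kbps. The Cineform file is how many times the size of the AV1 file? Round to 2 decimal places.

30.30

22 min = 1320 s
Audio: 256 kbps = 0.256 Mbps.
Cineform: 765.256 Mbps × 1320 s = 1010137.9 Mb = 126.267 GB.
AV1: 25.256 Mbps × 1320 s = 33337.9 Mb = 4.167 GB.
Ratio: 126.267 / 4.167 = 30.300.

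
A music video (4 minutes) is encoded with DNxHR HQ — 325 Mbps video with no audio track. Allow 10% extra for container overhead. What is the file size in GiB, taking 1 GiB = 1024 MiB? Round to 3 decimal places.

9.988 GiB

4 min = 240 s
Total bitrate: 325 Mbps.
Stream data: 325.000 Mbps × 240 s = 78000.0 Mb.
With 10% container overhead: ×1.10.
85,800 Mb = 10,725,000,000 bytes ÷ 1,073,741,824 = 9.988 GiB.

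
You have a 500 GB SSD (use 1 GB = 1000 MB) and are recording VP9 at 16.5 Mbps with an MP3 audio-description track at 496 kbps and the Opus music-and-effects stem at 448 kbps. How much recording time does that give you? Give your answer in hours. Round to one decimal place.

Audio total: 496 + 448 = 944 kbps = 0.944 Mbps.
Total bitrate: 16.5 + 0.944 = 17.444 Mbps.
Capacity: 500 GB = 4,000,000 Mb.
Recording time: 4,000,000 / 17.444 = 229,305 s ≈ 63.7 hours.

63.7 hours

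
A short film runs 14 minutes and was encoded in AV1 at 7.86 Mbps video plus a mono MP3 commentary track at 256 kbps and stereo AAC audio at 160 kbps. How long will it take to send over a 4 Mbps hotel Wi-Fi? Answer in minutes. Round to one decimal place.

29.0 minutes

14 min = 840 s
Audio total: 256 + 160 = 416 kbps = 0.416 Mbps.
Total bitrate: 8.276 Mbps.
File: 8.276 Mbps × 840 s = 6951.8 Mb.
At 4 Mbps: 6951.8 / 4 = 1738.0 s ≈ 29 minutes.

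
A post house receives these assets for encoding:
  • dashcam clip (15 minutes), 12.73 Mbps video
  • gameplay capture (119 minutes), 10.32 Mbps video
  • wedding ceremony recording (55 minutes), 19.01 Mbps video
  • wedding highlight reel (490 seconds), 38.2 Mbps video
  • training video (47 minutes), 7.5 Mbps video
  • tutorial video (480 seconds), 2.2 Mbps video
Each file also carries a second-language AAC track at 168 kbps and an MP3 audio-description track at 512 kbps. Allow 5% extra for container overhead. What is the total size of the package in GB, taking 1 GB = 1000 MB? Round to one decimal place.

Audio total: 168 + 512 = 680 kbps = 0.680 Mbps.
dashcam clip: 13.410 Mbps × 900 s × 1.05 = 12672.5 Mb
gameplay capture: 11.000 Mbps × 7140 s × 1.05 = 82467.0 Mb
wedding ceremony recording: 19.690 Mbps × 3300 s × 1.05 = 68225.9 Mb
wedding highlight reel: 38.880 Mbps × 490 s × 1.05 = 20003.8 Mb
training video: 8.180 Mbps × 2820 s × 1.05 = 24221.0 Mb
tutorial video: 2.880 Mbps × 480 s × 1.05 = 1451.5 Mb
Total: 209041.6 Mb = 26130.2 MB.
= 26.13 GB.

26.1 GB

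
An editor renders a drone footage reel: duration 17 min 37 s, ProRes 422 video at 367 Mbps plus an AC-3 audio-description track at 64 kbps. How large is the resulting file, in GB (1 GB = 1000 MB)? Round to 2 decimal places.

48.50 GB

17 min 37 s = 1057 s
Audio: 64 kbps = 0.064 Mbps.
Total bitrate: 367 + 0.064 = 367.064 Mbps.
Stream data: 367.064 Mbps × 1057 s = 387986.6 Mb.
387,987 Mb ÷ 8 = 48,498 MB → 48.50 GB.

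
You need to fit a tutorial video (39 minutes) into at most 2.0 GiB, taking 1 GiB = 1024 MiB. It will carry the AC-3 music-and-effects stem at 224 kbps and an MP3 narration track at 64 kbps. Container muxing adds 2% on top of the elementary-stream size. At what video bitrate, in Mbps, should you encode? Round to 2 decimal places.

6.91 Mbps

Budget: 2.0 GiB = 17179.9 Mb.
Stream payload after overhead: 17179.9 / 1.02 = 16843.0 Mb.
39 min = 2340 s
Total bitrate budget: 16843.0 Mb / 2340 s = 7.198 Mbps.
Audio total: 224 + 64 = 288 kbps = 0.288 Mbps.
Video: 7.198 − 0.288 = 6.910 Mbps.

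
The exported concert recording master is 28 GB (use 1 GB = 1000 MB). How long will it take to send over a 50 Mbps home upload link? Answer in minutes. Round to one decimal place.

File: 28 GB = 224000.0 Mb.
At 50 Mbps: 224000.0 / 50 = 4480.0 s ≈ 74.7 minutes.

74.7 minutes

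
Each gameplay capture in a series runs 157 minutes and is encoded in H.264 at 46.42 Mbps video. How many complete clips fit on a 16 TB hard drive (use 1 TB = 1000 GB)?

292

157 min = 9420 s
Per item: 46.420 Mbps × 9420 s = 437,276 Mb = 54,660 MB.
Capacity: 16 TB = 128,000,000 Mb; 292.72 items → 292 complete.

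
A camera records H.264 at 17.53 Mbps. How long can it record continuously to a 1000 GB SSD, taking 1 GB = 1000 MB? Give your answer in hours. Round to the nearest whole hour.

127 hours

Capacity: 1000 GB = 8,000,000 Mb.
Recording time: 8,000,000 / 17.530 = 456,361 s ≈ 127 hours.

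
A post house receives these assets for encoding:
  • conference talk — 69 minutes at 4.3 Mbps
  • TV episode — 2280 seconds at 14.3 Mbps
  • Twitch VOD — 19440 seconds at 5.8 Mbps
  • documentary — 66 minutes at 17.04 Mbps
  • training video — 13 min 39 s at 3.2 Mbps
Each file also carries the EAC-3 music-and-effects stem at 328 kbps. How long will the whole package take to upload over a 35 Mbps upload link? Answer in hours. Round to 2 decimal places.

1.93 hours

Audio: 328 kbps = 0.328 Mbps.
conference talk: 4.628 Mbps × 4140 s = 19159.9 Mb
TV episode: 14.628 Mbps × 2280 s = 33351.8 Mb
Twitch VOD: 6.128 Mbps × 19440 s = 119128.3 Mb
documentary: 17.368 Mbps × 3960 s = 68777.3 Mb
training video: 3.528 Mbps × 819 s = 2889.4 Mb
Total: 243306.8 Mb = 30413.3 MB.
At 35 Mbps: 243306.8 / 35 = 6952 s ≈ 1.93 hours.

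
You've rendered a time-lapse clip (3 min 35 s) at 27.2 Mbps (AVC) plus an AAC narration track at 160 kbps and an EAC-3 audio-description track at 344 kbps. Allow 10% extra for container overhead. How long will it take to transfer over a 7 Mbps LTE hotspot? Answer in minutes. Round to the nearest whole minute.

16 minutes

3 min 35 s = 215 s
Audio total: 160 + 344 = 504 kbps = 0.504 Mbps.
Total bitrate: 27.704 Mbps.
File: 27.704 Mbps × 215 s = 5956.4 Mb.
With 10% container overhead: ×1.10. → 6552.0 Mb.
At 7 Mbps: 6552.0 / 7 = 936.0 s ≈ 15.6 minutes.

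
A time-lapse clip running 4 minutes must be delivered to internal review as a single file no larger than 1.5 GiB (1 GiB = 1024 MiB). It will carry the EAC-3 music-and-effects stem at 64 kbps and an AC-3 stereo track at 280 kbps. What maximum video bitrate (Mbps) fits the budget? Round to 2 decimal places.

Budget: 1.5 GiB = 12884.9 Mb.
4 min = 240 s
Total bitrate budget: 12884.9 Mb / 240 s = 53.687 Mbps.
Audio total: 64 + 280 = 344 kbps = 0.344 Mbps.
Video: 53.687 − 0.344 = 53.343 Mbps.

53.34 Mbps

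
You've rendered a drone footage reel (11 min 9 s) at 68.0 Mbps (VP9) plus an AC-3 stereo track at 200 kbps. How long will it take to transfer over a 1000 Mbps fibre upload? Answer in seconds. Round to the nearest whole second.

11 min 9 s = 669 s
Audio: 200 kbps = 0.200 Mbps.
Total bitrate: 68.200 Mbps.
File: 68.200 Mbps × 669 s = 45625.8 Mb.
At 1000 Mbps: 45625.8 / 1000 = 45.6 s ≈ 45.6 seconds.

46 seconds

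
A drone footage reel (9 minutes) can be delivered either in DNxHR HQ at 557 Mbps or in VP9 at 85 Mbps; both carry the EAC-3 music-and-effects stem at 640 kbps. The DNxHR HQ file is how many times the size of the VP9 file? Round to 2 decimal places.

6.51

9 min = 540 s
Audio: 640 kbps = 0.640 Mbps.
DNxHR HQ: 557.640 Mbps × 540 s = 301125.6 Mb = 35.056 GiB.
VP9: 85.640 Mbps × 540 s = 46245.6 Mb = 5.384 GiB.
Ratio: 35.056 / 5.384 = 6.511.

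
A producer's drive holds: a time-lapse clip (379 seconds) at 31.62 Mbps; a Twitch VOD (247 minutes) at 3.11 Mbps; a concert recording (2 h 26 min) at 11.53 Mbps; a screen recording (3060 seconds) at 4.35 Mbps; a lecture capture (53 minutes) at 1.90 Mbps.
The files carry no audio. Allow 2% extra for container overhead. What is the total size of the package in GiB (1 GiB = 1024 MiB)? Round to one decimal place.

21.2 GiB

time-lapse clip: 31.620 Mbps × 379 s × 1.02 = 12223.7 Mb
Twitch VOD: 3.110 Mbps × 14820 s × 1.02 = 47012.0 Mb
concert recording: 11.530 Mbps × 8760 s × 1.02 = 103022.9 Mb
screen recording: 4.350 Mbps × 3060 s × 1.02 = 13577.2 Mb
lecture capture: 1.900 Mbps × 3180 s × 1.02 = 6162.8 Mb
Total: 181998.6 Mb = 22749.8 MB.
= 21.19 GiB.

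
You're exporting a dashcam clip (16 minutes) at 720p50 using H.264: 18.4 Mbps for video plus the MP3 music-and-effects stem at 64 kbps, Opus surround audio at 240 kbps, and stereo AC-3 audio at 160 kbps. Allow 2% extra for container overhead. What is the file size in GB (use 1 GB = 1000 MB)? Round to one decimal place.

2.3 GB

16 min = 960 s
Audio total: 64 + 240 + 160 = 464 kbps = 0.464 Mbps.
Total bitrate: 18.4 + 0.464 = 18.864 Mbps.
Stream data: 18.864 Mbps × 960 s = 18109.4 Mb.
With 2% container overhead: ×1.02.
18,472 Mb ÷ 8 = 2,309 MB → 2.309 GB.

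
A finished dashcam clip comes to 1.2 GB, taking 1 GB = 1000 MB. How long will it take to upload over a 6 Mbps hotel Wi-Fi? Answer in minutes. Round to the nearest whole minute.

27 minutes

File: 1.2 GB = 9600.0 Mb.
At 6 Mbps: 9600.0 / 6 = 1600.0 s ≈ 26.7 minutes.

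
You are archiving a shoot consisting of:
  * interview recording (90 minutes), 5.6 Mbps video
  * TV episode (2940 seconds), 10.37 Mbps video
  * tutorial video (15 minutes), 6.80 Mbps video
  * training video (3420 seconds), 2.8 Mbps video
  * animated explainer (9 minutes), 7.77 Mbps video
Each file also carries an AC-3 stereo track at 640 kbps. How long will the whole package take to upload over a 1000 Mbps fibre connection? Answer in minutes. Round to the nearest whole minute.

1 minutes

Audio: 640 kbps = 0.640 Mbps.
interview recording: 6.240 Mbps × 5400 s = 33696.0 Mb
TV episode: 11.010 Mbps × 2940 s = 32369.4 Mb
tutorial video: 7.440 Mbps × 900 s = 6696.0 Mb
training video: 3.440 Mbps × 3420 s = 11764.8 Mb
animated explainer: 8.410 Mbps × 540 s = 4541.4 Mb
Total: 89067.6 Mb = 11133.5 MB.
At 1000 Mbps: 89067.6 / 1000 = 89 s ≈ 1.48 minutes.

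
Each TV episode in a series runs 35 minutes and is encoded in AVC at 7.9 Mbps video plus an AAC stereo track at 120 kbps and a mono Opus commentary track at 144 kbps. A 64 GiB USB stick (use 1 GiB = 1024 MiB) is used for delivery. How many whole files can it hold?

32

35 min = 2100 s
Audio total: 120 + 144 = 264 kbps = 0.264 Mbps.
Total bitrate: 8.164 Mbps.
Per item: 8.164 Mbps × 2100 s = 17,144 Mb = 2,143 MB.
Capacity: 64 GiB = 549,756 Mb; 32.07 items → 32 complete.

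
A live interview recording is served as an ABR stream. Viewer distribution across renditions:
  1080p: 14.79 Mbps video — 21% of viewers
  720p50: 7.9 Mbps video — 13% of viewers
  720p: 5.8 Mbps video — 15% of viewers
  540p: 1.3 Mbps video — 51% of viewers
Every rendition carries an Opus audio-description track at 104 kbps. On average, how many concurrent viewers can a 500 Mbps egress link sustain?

Audio: 104 kbps = 0.104 Mbps.
Average per-viewer bitrate: 0.21×14.894 + 0.13×8.004 + 0.15×5.904 + 0.51×1.404 = 5.770 Mbps.
500 Mbps = 500.0 Mbps; 500.0 / 5.770 = 86.66 → 86.

86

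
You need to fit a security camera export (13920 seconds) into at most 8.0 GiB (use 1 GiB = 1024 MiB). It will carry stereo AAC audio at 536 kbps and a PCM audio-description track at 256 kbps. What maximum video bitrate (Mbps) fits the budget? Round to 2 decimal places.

Budget: 8.0 GiB = 68719.5 Mb.
Total bitrate budget: 68719.5 Mb / 13920 s = 4.937 Mbps.
Audio total: 536 + 256 = 792 kbps = 0.792 Mbps.
Video: 4.937 − 0.792 = 4.145 Mbps.

4.14 Mbps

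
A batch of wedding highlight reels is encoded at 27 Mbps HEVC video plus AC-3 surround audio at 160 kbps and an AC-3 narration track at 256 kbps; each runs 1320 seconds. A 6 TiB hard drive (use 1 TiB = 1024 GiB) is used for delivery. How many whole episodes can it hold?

Audio total: 160 + 256 = 416 kbps = 0.416 Mbps.
Total bitrate: 27.416 Mbps.
Per item: 27.416 Mbps × 1320 s = 36,189 Mb = 4,524 MB.
Capacity: 6 TiB = 52,776,558 Mb; 1458.35 items → 1458 complete.

1458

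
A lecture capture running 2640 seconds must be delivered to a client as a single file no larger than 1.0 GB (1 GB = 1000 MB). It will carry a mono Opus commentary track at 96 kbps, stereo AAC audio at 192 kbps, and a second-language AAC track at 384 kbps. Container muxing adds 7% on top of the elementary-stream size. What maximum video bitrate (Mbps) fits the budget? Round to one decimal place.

Budget: 1.0 GB = 8000.0 Mb.
Stream payload after overhead: 8000.0 / 1.07 = 7476.6 Mb.
Total bitrate budget: 7476.6 Mb / 2640 s = 2.832 Mbps.
Audio total: 96 + 192 + 384 = 672 kbps = 0.672 Mbps.
Video: 2.832 − 0.672 = 2.160 Mbps.

2.2 Mbps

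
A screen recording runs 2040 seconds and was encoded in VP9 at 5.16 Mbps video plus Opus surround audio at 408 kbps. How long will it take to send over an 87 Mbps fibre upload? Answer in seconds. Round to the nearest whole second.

131 seconds

Audio: 408 kbps = 0.408 Mbps.
Total bitrate: 5.568 Mbps.
File: 5.568 Mbps × 2040 s = 11358.7 Mb.
At 87 Mbps: 11358.7 / 87 = 130.6 s ≈ 131 seconds.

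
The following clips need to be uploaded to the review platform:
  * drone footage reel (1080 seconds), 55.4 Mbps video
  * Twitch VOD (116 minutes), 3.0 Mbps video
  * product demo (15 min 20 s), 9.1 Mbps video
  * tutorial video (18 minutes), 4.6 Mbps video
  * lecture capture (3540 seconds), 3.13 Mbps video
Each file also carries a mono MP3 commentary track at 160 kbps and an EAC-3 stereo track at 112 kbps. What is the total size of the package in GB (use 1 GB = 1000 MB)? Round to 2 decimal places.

Audio total: 160 + 112 = 272 kbps = 0.272 Mbps.
drone footage reel: 55.672 Mbps × 1080 s = 60125.8 Mb
Twitch VOD: 3.272 Mbps × 6960 s = 22773.1 Mb
product demo: 9.372 Mbps × 920 s = 8622.2 Mb
tutorial video: 4.872 Mbps × 1080 s = 5261.8 Mb
lecture capture: 3.402 Mbps × 3540 s = 12043.1 Mb
Total: 108826.0 Mb = 13603.2 MB.
= 13.60 GB.

13.60 GB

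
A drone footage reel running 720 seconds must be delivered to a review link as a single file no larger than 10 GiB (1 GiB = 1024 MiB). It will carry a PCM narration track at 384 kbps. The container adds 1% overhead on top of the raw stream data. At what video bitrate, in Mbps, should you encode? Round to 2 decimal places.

Budget: 10 GiB = 85899.3 Mb.
Stream payload after overhead: 85899.3 / 1.01 = 85048.9 Mb.
Total bitrate budget: 85048.9 Mb / 720 s = 118.123 Mbps.
Audio: 384 kbps = 0.384 Mbps.
Video: 118.123 − 0.384 = 117.739 Mbps.

117.74 Mbps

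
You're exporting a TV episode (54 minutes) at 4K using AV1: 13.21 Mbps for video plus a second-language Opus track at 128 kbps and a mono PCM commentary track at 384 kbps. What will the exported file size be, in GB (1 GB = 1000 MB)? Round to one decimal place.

5.6 GB

54 min = 3240 s
Audio total: 128 + 384 = 512 kbps = 0.512 Mbps.
Total bitrate: 13.21 + 0.512 = 13.722 Mbps.
Stream data: 13.722 Mbps × 3240 s = 44459.3 Mb.
44,459 Mb ÷ 8 = 5,557 MB → 5.557 GB.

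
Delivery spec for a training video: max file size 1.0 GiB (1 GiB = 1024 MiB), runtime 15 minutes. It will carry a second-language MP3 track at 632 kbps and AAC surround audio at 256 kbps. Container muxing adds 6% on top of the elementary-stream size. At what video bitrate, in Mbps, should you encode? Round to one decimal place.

Budget: 1.0 GiB = 8589.9 Mb.
Stream payload after overhead: 8589.9 / 1.06 = 8103.7 Mb.
15 min = 900 s
Total bitrate budget: 8103.7 Mb / 900 s = 9.004 Mbps.
Audio total: 632 + 256 = 888 kbps = 0.888 Mbps.
Video: 9.004 − 0.888 = 8.116 Mbps.

8.1 Mbps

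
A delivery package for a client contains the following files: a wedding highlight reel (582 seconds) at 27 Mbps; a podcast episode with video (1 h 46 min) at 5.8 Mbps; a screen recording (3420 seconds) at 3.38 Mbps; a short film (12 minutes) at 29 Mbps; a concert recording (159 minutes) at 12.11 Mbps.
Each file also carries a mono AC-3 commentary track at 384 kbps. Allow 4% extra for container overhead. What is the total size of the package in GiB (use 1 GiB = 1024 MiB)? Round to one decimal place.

Audio: 384 kbps = 0.384 Mbps.
wedding highlight reel: 27.384 Mbps × 582 s × 1.04 = 16575.0 Mb
podcast episode with video: 6.184 Mbps × 6360 s × 1.04 = 40903.4 Mb
screen recording: 3.764 Mbps × 3420 s × 1.04 = 13387.8 Mb
short film: 29.384 Mbps × 720 s × 1.04 = 22002.7 Mb
concert recording: 12.494 Mbps × 9540 s × 1.04 = 123960.5 Mb
Total: 216829.4 Mb = 27103.7 MB.
= 25.24 GiB.

25.2 GiB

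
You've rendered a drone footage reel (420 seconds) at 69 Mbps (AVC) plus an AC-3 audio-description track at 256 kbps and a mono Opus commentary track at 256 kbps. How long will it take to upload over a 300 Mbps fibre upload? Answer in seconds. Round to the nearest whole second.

97 seconds

Audio total: 256 + 256 = 512 kbps = 0.512 Mbps.
Total bitrate: 69.512 Mbps.
File: 69.512 Mbps × 420 s = 29195.0 Mb.
At 300 Mbps: 29195.0 / 300 = 97.3 s ≈ 97.3 seconds.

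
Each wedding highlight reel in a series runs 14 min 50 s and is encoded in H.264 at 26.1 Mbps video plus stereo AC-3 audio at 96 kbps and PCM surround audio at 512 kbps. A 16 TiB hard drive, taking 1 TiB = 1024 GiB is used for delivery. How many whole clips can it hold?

14 min 50 s = 890 s
Audio total: 96 + 512 = 608 kbps = 0.608 Mbps.
Total bitrate: 26.708 Mbps.
Per item: 26.708 Mbps × 890 s = 23,770 Mb = 2,971 MB.
Capacity: 16 TiB = 140,737,488 Mb; 5920.77 items → 5920 complete.

5920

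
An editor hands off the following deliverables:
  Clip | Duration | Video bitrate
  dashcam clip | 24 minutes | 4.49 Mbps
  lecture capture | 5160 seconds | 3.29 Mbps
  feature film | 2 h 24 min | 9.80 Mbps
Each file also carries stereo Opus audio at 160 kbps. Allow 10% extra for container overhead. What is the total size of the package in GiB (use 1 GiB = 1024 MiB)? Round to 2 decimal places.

Audio: 160 kbps = 0.160 Mbps.
dashcam clip: 4.650 Mbps × 1440 s × 1.10 = 7365.6 Mb
lecture capture: 3.450 Mbps × 5160 s × 1.10 = 19582.2 Mb
feature film: 9.960 Mbps × 8640 s × 1.10 = 94659.8 Mb
Total: 121607.6 Mb = 15201.0 MB.
= 14.16 GiB.

14.16 GiB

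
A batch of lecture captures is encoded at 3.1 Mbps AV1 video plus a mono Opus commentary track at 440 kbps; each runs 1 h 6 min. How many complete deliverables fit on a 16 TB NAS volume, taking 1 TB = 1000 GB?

1 h 6 min = 66 min = 3960 s
Audio: 440 kbps = 0.440 Mbps.
Total bitrate: 3.540 Mbps.
Per item: 3.540 Mbps × 3960 s = 14,018 Mb = 1,752 MB.
Capacity: 16 TB = 128,000,000 Mb; 9130.86 items → 9130 complete.

9130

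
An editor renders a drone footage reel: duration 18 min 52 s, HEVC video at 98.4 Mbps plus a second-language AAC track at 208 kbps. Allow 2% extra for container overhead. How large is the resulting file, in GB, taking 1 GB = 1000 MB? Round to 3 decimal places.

18 min 52 s = 1132 s
Audio: 208 kbps = 0.208 Mbps.
Total bitrate: 98.4 + 0.208 = 98.608 Mbps.
Stream data: 98.608 Mbps × 1132 s = 111624.3 Mb.
With 2% container overhead: ×1.02.
113,857 Mb ÷ 8 = 14,232 MB → 14.23 GB.

14.232 GB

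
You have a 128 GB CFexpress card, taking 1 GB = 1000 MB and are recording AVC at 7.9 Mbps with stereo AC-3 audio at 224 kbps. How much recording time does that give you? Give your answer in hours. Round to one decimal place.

Audio: 224 kbps = 0.224 Mbps.
Total bitrate: 7.9 + 0.224 = 8.124 Mbps.
Capacity: 128 GB = 1,024,000 Mb.
Recording time: 1,024,000 / 8.124 = 126,046 s ≈ 35.0 hours.

35.0 hours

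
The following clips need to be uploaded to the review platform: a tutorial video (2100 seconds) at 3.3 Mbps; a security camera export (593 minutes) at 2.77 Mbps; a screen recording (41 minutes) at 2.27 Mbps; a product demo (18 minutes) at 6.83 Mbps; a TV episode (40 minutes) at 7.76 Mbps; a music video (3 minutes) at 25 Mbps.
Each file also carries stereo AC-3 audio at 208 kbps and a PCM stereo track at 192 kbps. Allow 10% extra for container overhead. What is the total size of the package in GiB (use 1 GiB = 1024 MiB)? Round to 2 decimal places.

20.37 GiB

Audio total: 208 + 192 = 400 kbps = 0.400 Mbps.
tutorial video: 3.700 Mbps × 2100 s × 1.10 = 8547.0 Mb
security camera export: 3.170 Mbps × 35580 s × 1.10 = 124067.5 Mb
screen recording: 2.670 Mbps × 2460 s × 1.10 = 7225.0 Mb
product demo: 7.230 Mbps × 1080 s × 1.10 = 8589.2 Mb
TV episode: 8.160 Mbps × 2400 s × 1.10 = 21542.4 Mb
music video: 25.400 Mbps × 180 s × 1.10 = 5029.2 Mb
Total: 175000.3 Mb = 21875.0 MB.
= 20.37 GiB.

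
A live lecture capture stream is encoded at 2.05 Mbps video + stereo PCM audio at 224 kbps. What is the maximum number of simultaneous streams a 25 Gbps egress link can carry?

Audio: 224 kbps = 0.224 Mbps.
Per-viewer media rate: 2.274 Mbps.
25 Gbps = 25,000 Mbps; 25,000 / 2.274 = 10993.84 → 10993 viewers.

10993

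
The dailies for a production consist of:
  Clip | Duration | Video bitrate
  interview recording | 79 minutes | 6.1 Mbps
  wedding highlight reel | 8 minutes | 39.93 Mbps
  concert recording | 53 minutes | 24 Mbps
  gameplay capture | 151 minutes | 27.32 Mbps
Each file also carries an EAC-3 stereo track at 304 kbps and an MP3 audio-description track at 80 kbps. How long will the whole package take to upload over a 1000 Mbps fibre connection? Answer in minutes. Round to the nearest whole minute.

6 minutes

Audio total: 304 + 80 = 384 kbps = 0.384 Mbps.
interview recording: 6.484 Mbps × 4740 s = 30734.2 Mb
wedding highlight reel: 40.314 Mbps × 480 s = 19350.7 Mb
concert recording: 24.384 Mbps × 3180 s = 77541.1 Mb
gameplay capture: 27.704 Mbps × 9060 s = 250998.2 Mb
Total: 378624.2 Mb = 47328.0 MB.
At 1000 Mbps: 378624.2 / 1000 = 379 s ≈ 6.31 minutes.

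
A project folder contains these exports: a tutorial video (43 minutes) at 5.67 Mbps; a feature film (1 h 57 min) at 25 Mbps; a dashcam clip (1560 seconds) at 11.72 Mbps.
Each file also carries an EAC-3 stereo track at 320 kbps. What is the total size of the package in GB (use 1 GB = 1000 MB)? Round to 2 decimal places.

26.50 GB

Audio: 320 kbps = 0.320 Mbps.
tutorial video: 5.990 Mbps × 2580 s = 15454.2 Mb
feature film: 25.320 Mbps × 7020 s = 177746.4 Mb
dashcam clip: 12.040 Mbps × 1560 s = 18782.4 Mb
Total: 211983.0 Mb = 26497.9 MB.
= 26.50 GB.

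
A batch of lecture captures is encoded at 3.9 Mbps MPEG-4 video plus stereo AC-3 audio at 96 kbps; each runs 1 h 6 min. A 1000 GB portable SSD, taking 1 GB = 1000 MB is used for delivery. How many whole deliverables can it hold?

505

1 h 6 min = 66 min = 3960 s
Audio: 96 kbps = 0.096 Mbps.
Total bitrate: 3.996 Mbps.
Per item: 3.996 Mbps × 3960 s = 15,824 Mb = 1,978 MB.
Capacity: 1000 GB = 8,000,000 Mb; 505.56 items → 505 complete.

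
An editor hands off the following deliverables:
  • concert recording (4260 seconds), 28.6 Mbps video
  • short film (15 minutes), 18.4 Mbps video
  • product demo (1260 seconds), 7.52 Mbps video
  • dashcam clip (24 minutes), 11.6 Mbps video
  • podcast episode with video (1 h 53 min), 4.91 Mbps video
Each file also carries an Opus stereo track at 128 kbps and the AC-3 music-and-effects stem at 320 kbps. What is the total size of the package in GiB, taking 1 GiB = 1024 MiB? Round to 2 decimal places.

23.80 GiB

Audio total: 128 + 320 = 448 kbps = 0.448 Mbps.
concert recording: 29.048 Mbps × 4260 s = 123744.5 Mb
short film: 18.848 Mbps × 900 s = 16963.2 Mb
product demo: 7.968 Mbps × 1260 s = 10039.7 Mb
dashcam clip: 12.048 Mbps × 1440 s = 17349.1 Mb
podcast episode with video: 5.358 Mbps × 6780 s = 36327.2 Mb
Total: 204423.7 Mb = 25553.0 MB.
= 23.80 GiB.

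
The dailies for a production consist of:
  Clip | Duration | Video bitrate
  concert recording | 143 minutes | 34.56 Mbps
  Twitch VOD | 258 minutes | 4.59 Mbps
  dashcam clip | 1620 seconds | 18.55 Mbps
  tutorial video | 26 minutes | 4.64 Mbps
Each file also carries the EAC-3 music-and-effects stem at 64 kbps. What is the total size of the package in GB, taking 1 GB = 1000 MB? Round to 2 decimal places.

50.83 GB

Audio: 64 kbps = 0.064 Mbps.
concert recording: 34.624 Mbps × 8580 s = 297073.9 Mb
Twitch VOD: 4.654 Mbps × 15480 s = 72043.9 Mb
dashcam clip: 18.614 Mbps × 1620 s = 30154.7 Mb
tutorial video: 4.704 Mbps × 1560 s = 7338.2 Mb
Total: 406610.8 Mb = 50826.3 MB.
= 50.83 GB.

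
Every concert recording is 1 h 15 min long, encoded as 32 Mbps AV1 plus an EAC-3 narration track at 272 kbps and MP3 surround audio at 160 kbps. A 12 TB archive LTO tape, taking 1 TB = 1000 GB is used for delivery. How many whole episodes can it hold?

1 h 15 min = 75 min = 4500 s
Audio total: 272 + 160 = 432 kbps = 0.432 Mbps.
Total bitrate: 32.432 Mbps.
Per item: 32.432 Mbps × 4500 s = 145,944 Mb = 18,243 MB.
Capacity: 12 TB = 96,000,000 Mb; 657.79 items → 657 complete.

657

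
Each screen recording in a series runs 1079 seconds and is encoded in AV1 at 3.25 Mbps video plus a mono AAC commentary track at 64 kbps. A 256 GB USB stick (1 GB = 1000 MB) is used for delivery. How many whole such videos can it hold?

572

Audio: 64 kbps = 0.064 Mbps.
Total bitrate: 3.314 Mbps.
Per item: 3.314 Mbps × 1079 s = 3,576 Mb = 447.0 MB.
Capacity: 256 GB = 2,048,000 Mb; 572.74 items → 572 complete.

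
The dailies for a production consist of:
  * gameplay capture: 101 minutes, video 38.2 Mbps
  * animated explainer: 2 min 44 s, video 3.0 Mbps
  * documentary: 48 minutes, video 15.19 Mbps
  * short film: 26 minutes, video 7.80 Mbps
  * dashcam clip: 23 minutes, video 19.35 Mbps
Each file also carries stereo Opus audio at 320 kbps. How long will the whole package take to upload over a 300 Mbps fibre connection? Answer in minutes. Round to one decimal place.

17.7 minutes

Audio: 320 kbps = 0.320 Mbps.
gameplay capture: 38.520 Mbps × 6060 s = 233431.2 Mb
animated explainer: 3.320 Mbps × 164 s = 544.5 Mb
documentary: 15.510 Mbps × 2880 s = 44668.8 Mb
short film: 8.120 Mbps × 1560 s = 12667.2 Mb
dashcam clip: 19.670 Mbps × 1380 s = 27144.6 Mb
Total: 318456.3 Mb = 39807.0 MB.
At 300 Mbps: 318456.3 / 300 = 1062 s ≈ 17.7 minutes.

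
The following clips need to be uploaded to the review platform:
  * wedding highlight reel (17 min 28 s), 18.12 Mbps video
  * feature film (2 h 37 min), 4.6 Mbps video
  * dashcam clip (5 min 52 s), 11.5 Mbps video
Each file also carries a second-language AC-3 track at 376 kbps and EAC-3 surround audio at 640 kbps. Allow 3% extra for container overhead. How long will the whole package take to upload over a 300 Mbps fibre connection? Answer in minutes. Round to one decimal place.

4.4 minutes

Audio total: 376 + 640 = 1016 kbps = 1.016 Mbps.
wedding highlight reel: 19.136 Mbps × 1048 s × 1.03 = 20656.2 Mb
feature film: 5.616 Mbps × 9420 s × 1.03 = 54489.8 Mb
dashcam clip: 12.516 Mbps × 352 s × 1.03 = 4537.8 Mb
Total: 79683.8 Mb = 9960.5 MB.
At 300 Mbps: 79683.8 / 300 = 266 s ≈ 4.43 minutes.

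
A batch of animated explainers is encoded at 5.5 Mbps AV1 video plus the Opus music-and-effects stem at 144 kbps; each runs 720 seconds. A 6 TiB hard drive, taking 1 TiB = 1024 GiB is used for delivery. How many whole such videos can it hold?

Audio: 144 kbps = 0.144 Mbps.
Total bitrate: 5.644 Mbps.
Per item: 5.644 Mbps × 720 s = 4,064 Mb = 508.0 MB.
Capacity: 6 TiB = 52,776,558 Mb; 12987.38 items → 12987 complete.

12987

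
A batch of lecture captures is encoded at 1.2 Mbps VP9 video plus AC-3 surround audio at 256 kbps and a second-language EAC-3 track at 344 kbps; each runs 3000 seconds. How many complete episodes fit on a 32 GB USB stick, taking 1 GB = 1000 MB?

Audio total: 256 + 344 = 600 kbps = 0.600 Mbps.
Total bitrate: 1.800 Mbps.
Per item: 1.800 Mbps × 3000 s = 5,400 Mb = 675.0 MB.
Capacity: 32 GB = 256,000 Mb; 47.41 items → 47 complete.

47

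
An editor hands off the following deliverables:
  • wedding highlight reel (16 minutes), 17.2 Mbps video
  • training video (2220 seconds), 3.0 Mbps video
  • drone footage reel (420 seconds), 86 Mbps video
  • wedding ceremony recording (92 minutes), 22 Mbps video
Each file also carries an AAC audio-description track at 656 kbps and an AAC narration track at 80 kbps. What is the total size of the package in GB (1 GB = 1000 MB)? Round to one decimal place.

23.4 GB

Audio total: 656 + 80 = 736 kbps = 0.736 Mbps.
wedding highlight reel: 17.936 Mbps × 960 s = 17218.6 Mb
training video: 3.736 Mbps × 2220 s = 8293.9 Mb
drone footage reel: 86.736 Mbps × 420 s = 36429.1 Mb
wedding ceremony recording: 22.736 Mbps × 5520 s = 125502.7 Mb
Total: 187444.3 Mb = 23430.5 MB.
= 23.43 GB.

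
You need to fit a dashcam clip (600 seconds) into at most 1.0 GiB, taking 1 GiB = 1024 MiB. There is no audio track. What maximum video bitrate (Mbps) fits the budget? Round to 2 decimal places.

14.32 Mbps

Budget: 1.0 GiB = 8589.9 Mb.
Total bitrate budget: 8589.9 Mb / 600 s = 14.317 Mbps.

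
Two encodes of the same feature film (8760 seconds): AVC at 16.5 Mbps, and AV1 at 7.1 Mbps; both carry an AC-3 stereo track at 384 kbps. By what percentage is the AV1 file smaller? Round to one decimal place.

55.7%

Audio: 384 kbps = 0.384 Mbps.
AVC: 16.884 Mbps × 8760 s = 147903.8 Mb = 17.218 GiB.
AV1: 7.484 Mbps × 8760 s = 65559.8 Mb = 7.632 GiB.
Reduction: (1 − 7.632/17.218) × 100 = 55.67%.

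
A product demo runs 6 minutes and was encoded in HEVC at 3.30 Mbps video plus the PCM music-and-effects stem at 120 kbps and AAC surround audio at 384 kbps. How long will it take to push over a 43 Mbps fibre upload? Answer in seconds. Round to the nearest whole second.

32 seconds

6 min = 360 s
Audio total: 120 + 384 = 504 kbps = 0.504 Mbps.
Total bitrate: 3.804 Mbps.
File: 3.804 Mbps × 360 s = 1369.4 Mb.
At 43 Mbps: 1369.4 / 43 = 31.8 s ≈ 31.8 seconds.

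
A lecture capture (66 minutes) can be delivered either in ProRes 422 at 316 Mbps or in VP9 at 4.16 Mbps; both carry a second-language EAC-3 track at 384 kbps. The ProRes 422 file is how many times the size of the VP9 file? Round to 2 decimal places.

69.63

66 min = 3960 s
Audio: 384 kbps = 0.384 Mbps.
ProRes 422: 316.384 Mbps × 3960 s = 1252880.6 Mb = 145.855 GiB.
VP9: 4.544 Mbps × 3960 s = 17994.2 Mb = 2.095 GiB.
Ratio: 145.855 / 2.095 = 69.627.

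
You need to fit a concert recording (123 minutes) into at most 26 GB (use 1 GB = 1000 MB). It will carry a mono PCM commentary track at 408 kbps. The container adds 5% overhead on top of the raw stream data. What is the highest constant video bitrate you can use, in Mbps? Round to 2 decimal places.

Budget: 26 GB = 208000.0 Mb.
Stream payload after overhead: 208000.0 / 1.05 = 198095.2 Mb.
123 min = 7380 s
Total bitrate budget: 198095.2 Mb / 7380 s = 26.842 Mbps.
Audio: 408 kbps = 0.408 Mbps.
Video: 26.842 − 0.408 = 26.434 Mbps.

26.43 Mbps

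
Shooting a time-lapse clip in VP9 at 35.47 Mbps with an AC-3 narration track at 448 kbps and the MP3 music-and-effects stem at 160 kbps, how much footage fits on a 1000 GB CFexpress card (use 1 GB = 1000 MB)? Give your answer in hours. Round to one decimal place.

Audio total: 448 + 160 = 608 kbps = 0.608 Mbps.
Total bitrate: 35.47 + 0.608 = 36.078 Mbps.
Capacity: 1000 GB = 8,000,000 Mb.
Recording time: 8,000,000 / 36.078 = 221,742 s ≈ 61.6 hours.

61.6 hours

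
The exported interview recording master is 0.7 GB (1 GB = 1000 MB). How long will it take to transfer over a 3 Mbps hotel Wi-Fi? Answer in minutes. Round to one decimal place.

31.1 minutes

File: 0.7 GB = 5600.0 Mb.
At 3 Mbps: 5600.0 / 3 = 1866.7 s ≈ 31.1 minutes.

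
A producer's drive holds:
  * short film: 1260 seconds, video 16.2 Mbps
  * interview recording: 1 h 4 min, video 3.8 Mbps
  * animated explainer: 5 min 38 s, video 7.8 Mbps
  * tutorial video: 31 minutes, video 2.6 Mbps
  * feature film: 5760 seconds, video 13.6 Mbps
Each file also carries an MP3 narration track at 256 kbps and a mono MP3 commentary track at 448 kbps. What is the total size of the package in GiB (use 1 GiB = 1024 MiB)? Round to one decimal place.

Audio total: 256 + 448 = 704 kbps = 0.704 Mbps.
short film: 16.904 Mbps × 1260 s = 21299.0 Mb
interview recording: 4.504 Mbps × 3840 s = 17295.4 Mb
animated explainer: 8.504 Mbps × 338 s = 2874.4 Mb
tutorial video: 3.304 Mbps × 1860 s = 6145.4 Mb
feature film: 14.304 Mbps × 5760 s = 82391.0 Mb
Total: 130005.2 Mb = 16250.7 MB.
= 15.13 GiB.

15.1 GiB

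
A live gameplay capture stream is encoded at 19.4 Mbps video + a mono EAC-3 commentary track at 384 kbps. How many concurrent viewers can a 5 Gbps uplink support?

Audio: 384 kbps = 0.384 Mbps.
Per-viewer media rate: 19.784 Mbps.
5 Gbps = 5,000 Mbps; 5,000 / 19.784 = 252.73 → 252 viewers.

252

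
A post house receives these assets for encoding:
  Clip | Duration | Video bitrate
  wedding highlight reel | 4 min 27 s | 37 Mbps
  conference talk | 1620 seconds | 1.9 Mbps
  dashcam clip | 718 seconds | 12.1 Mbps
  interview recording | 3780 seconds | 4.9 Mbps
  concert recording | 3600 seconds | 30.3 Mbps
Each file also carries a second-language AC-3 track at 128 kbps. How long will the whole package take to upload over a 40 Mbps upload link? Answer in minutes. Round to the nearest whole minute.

63 minutes

Audio: 128 kbps = 0.128 Mbps.
wedding highlight reel: 37.128 Mbps × 267 s = 9913.2 Mb
conference talk: 2.028 Mbps × 1620 s = 3285.4 Mb
dashcam clip: 12.228 Mbps × 718 s = 8779.7 Mb
interview recording: 5.028 Mbps × 3780 s = 19005.8 Mb
concert recording: 30.428 Mbps × 3600 s = 109540.8 Mb
Total: 150524.9 Mb = 18815.6 MB.
At 40 Mbps: 150524.9 / 40 = 3763 s ≈ 62.7 minutes.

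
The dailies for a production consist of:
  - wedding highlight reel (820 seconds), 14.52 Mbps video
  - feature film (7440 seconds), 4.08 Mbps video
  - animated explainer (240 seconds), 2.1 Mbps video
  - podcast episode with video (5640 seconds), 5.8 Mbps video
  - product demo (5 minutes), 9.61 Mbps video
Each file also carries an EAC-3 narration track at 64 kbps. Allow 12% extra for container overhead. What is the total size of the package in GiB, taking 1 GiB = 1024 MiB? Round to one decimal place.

Audio: 64 kbps = 0.064 Mbps.
wedding highlight reel: 14.584 Mbps × 820 s × 1.12 = 13393.9 Mb
feature film: 4.144 Mbps × 7440 s × 1.12 = 34531.1 Mb
animated explainer: 2.164 Mbps × 240 s × 1.12 = 581.7 Mb
podcast episode with video: 5.864 Mbps × 5640 s × 1.12 = 37041.7 Mb
product demo: 9.674 Mbps × 300 s × 1.12 = 3250.5 Mb
Total: 88798.9 Mb = 11099.9 MB.
= 10.34 GiB.

10.3 GiB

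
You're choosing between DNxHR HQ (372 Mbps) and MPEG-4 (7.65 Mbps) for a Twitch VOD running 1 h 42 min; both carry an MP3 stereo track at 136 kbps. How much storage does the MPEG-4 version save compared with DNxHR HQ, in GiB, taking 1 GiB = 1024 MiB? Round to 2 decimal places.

259.59 GiB

1 h 42 min = 102 min = 6120 s
Audio: 136 kbps = 0.136 Mbps.
DNxHR HQ: 372.136 Mbps × 6120 s = 2277472.3 Mb = 265.133 GiB.
MPEG-4: 7.786 Mbps × 6120 s = 47650.3 Mb = 5.547 GiB.
Saving: 265.133 − 5.547 = 259.585 GiB.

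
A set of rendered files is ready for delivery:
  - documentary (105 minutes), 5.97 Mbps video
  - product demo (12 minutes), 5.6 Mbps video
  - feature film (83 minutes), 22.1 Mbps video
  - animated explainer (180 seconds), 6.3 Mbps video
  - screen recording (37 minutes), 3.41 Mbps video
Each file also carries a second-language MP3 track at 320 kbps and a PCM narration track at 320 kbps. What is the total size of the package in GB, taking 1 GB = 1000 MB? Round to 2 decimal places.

Audio total: 320 + 320 = 640 kbps = 0.640 Mbps.
documentary: 6.610 Mbps × 6300 s = 41643.0 Mb
product demo: 6.240 Mbps × 720 s = 4492.8 Mb
feature film: 22.740 Mbps × 4980 s = 113245.2 Mb
animated explainer: 6.940 Mbps × 180 s = 1249.2 Mb
screen recording: 4.050 Mbps × 2220 s = 8991.0 Mb
Total: 169621.2 Mb = 21202.7 MB.
= 21.20 GB.

21.20 GB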